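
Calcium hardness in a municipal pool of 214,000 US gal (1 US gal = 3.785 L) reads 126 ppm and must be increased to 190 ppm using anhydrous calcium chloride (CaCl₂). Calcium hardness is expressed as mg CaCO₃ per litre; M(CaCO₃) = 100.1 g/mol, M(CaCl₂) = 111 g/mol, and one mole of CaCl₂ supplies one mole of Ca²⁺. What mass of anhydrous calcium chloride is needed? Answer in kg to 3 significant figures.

57.5 kg

Volume: 214,000 US gal × 3.785 L/gal = 809,990 L.
Hardness to add: (190 − 126) = 64 mg/L as CaCO₃ × 809,990 L = 51,840 g as CaCO₃.
Moles of Ca²⁺ (1 mol Ca²⁺ ≡ 1 mol CaCO₃): 51,840 / 100.1 g/mol = 517.9 mol.
Mass of CaCl₂: 517.9 × 111 = 57,480 g.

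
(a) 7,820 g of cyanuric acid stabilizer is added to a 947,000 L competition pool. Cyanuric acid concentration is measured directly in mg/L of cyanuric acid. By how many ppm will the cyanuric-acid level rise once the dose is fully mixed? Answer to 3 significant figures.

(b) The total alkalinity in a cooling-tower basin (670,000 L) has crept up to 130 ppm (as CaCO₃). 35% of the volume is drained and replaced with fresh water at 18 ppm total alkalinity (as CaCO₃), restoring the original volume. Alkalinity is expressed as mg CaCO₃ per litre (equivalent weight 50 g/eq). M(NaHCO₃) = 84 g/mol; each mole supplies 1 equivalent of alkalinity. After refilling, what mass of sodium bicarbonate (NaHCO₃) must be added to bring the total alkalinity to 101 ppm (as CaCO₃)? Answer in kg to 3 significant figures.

(a) Rise: 7,820 g / 947,000 L × 1000 = 8.258 mg/L.

(b) After draining 35% and refilling: 130 × 0.65 + 18 × 0.35 = 90.8 ppm.
(b) Deficit to target: 101 − 90.8 = 10.2 mg/L.
(b) As CaCO₃: 10.2 mg/L × 670,000 L = 6834 g; ÷ 50 g/eq ÷ 1 = 136.7 mol NaHCO₃.
(b) Mass: 136.7 × 84 = 11,480 g.

(a) 8.26 ppm; (b) 11.5 kg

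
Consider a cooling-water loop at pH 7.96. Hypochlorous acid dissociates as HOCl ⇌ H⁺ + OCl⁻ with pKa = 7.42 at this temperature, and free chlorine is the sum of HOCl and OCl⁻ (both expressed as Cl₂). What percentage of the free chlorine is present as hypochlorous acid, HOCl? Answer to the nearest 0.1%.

22.4%

[OCl⁻]/[HOCl] = 10^(pH − pKa) = 10^(7.96 − 7.42) = 10^0.54 = 3.467.
Fraction as HOCl = 1 / (1 + 3.467) = 0.2238.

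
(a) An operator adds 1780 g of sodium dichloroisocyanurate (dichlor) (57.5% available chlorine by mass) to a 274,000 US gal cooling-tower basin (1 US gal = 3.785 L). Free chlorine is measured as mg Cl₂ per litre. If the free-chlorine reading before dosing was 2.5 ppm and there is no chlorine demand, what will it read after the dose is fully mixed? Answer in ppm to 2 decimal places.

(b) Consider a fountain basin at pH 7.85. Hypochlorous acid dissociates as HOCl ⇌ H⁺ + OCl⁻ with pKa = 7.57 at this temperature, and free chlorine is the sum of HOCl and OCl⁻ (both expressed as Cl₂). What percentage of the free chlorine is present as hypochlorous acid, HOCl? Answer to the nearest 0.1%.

(a) 3.49 ppm; (b) 34.4%

(a) Volume: 274,000 US gal × 3.785 L/gal = 1,037,090 L.
(a) Available chlorine delivered: 1780 g × 0.575 = 1023 g as Cl₂.
(a) Concentration rise: 1023 g / 1,037,090 L = 0.9869 mg/L = 0.99 ppm.
(a) Final FC: 2.5 + 0.99 = 3.49 ppm.

(b) [OCl⁻]/[HOCl] = 10^(pH − pKa) = 10^(7.85 − 7.57) = 10^0.28 = 1.905.
(b) Fraction as HOCl = 1 / (1 + 1.905) = 0.3442.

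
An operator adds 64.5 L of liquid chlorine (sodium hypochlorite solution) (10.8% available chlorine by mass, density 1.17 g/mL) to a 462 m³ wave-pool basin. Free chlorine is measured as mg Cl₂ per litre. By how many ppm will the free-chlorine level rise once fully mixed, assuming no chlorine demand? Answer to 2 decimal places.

17.64 ppm

Volume: 462 m³ = 462,000 L.
Mass of solution: 64.5 L × 1000 mL/L × 1.17 g/mL = 75,460 g.
Available chlorine delivered: 75,460 g × 0.108 = 8150 g as Cl₂.
Concentration rise: 8150 g / 462,000 L = 17.64 mg/L = 17.64 ppm.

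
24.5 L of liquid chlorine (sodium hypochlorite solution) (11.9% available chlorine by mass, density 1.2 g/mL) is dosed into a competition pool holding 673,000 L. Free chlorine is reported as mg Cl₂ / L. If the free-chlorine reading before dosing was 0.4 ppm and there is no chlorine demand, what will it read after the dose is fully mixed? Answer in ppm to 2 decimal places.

Mass of solution: 24.5 L × 1000 mL/L × 1.2 g/mL = 29,400 g.
Available chlorine delivered: 29,400 g × 0.119 = 3499 g as Cl₂.
Concentration rise: 3499 g / 673,000 L = 5.199 mg/L = 5.20 ppm.
Final FC: 0.4 + 5.20 = 5.60 ppm.

5.60 ppm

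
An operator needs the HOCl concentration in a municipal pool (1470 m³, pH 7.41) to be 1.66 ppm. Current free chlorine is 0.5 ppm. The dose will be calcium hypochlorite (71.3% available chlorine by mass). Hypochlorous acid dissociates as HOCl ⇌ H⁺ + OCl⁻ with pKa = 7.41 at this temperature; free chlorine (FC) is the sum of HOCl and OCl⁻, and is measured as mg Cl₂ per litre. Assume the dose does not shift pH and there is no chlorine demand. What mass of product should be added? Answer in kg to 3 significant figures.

5.81 kg

Volume: 1470 m³ = 1,470,000 L.
[OCl⁻]/[HOCl] = 10^(pH − pKa) = 10^(7.41 − 7.41) = 1; fraction as HOCl = 1/(1 + 1) = 0.5.
Free chlorine required for 1.66 ppm HOCl: 1.66 / 0.5 = 3.32 ppm.
FC to add: 3.32 − 0.5 = 2.82 mg/L as Cl₂.
Cl₂ equivalent: 2.82 mg/L × 1,470,000 L = 4145 g.
Product at 71.3% available Cl: 4145 / 0.713 = 5814 g.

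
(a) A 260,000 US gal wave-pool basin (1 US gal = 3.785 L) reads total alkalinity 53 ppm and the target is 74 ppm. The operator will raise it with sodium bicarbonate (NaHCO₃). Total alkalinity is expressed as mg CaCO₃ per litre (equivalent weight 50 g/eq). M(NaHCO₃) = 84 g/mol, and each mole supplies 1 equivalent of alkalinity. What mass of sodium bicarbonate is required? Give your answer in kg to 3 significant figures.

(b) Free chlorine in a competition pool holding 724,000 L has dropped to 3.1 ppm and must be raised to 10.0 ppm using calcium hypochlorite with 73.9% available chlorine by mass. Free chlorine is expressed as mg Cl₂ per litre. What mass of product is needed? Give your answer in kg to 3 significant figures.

(a) 34.7 kg; (b) 6.76 kg

(a) Volume: 260,000 US gal × 3.785 L/gal = 984,100 L.
(a) Alkalinity to add: (74 − 53) = 21 mg/L as CaCO₃ × 984,100 L = 20,670 g as CaCO₃.
(a) Equivalents: 20,670 g ÷ 50 g/eq = 413.3 eq.
(a) NaHCO₃ supplies 1 eq per mole → 413.3 mol.
(a) Mass: 413.3 mol × 84 g/mol = 34,720 g.

(b) Chlorine deficit: 10.0 − 3.1 = 6.9 ppm = 6.9 mg/L as Cl₂.
(b) Cl₂ equivalent needed: 6.9 mg/L × 724,000 L = 4,996,000 mg = 4996 g.
(b) Product at 73.9% available chlorine: 4996 / 0.739 = 6760 g.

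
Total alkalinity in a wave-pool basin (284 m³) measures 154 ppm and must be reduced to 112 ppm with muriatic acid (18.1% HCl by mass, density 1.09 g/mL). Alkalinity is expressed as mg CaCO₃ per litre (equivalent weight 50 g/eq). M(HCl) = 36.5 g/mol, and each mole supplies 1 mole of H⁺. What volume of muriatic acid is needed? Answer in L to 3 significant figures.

44.1 L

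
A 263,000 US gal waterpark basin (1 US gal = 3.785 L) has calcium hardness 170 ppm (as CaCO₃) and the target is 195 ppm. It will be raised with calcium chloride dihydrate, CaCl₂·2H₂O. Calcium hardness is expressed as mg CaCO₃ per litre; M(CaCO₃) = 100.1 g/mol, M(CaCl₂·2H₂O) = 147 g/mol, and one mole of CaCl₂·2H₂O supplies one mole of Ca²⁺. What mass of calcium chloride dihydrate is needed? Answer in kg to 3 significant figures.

36.5 kg

Volume: 263,000 US gal × 3.785 L/gal = 995,455 L.
Hardness to add: (195 − 170) = 25 mg/L as CaCO₃ × 995,455 L = 24,890 g as CaCO₃.
Moles of Ca²⁺ (1 mol Ca²⁺ ≡ 1 mol CaCO₃): 24,890 / 100.1 g/mol = 248.6 mol.
Mass of CaCl₂·2H₂O: 248.6 × 147 = 36,550 g.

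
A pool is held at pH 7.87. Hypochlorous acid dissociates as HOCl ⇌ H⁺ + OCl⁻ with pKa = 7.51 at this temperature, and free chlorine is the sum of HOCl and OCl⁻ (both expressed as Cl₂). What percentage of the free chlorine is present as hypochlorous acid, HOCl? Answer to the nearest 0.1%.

[OCl⁻]/[HOCl] = 10^(pH − pKa) = 10^(7.87 − 7.51) = 10^0.36 = 2.291.
Fraction as HOCl = 1 / (1 + 2.291) = 0.3039.

30.4%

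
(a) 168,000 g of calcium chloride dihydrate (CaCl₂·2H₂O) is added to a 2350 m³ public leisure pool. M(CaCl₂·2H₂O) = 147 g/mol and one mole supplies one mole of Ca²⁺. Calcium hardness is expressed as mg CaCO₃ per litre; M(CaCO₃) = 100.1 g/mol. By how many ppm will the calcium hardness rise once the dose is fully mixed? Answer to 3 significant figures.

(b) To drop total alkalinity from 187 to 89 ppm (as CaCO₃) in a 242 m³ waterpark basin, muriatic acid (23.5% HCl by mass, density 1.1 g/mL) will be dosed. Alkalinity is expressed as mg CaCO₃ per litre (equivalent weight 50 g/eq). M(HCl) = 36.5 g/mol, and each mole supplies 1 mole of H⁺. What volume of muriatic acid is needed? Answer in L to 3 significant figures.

(a) 48.7 ppm; (b) 67.0 L

(a) Volume: 2350 m³ = 2,350,000 L.
(a) Moles of Ca²⁺: 168,000 g ÷ 147 g/mol = 1143 mol.
(a) As CaCO₃: 1143 mol × 100.1 g/mol = 114,400 g.
(a) Rise: 114,400 g / 2,350,000 L × 1000 = 48.68 mg/L.

(b) Volume: 242 m³ = 242,000 L.
(b) Alkalinity to neutralize: (187 − 89) = 98 mg/L as CaCO₃ × 242,000 L = 23,720 g as CaCO₃.
(b) Equivalents of H⁺ required: 23,720 ÷ 50 g/eq = 474.3 eq = 474.3 mol HCl.
(b) Mass of HCl: 474.3 × 36.5 = 17,310 g.
(b) Mass of 23.5% solution: 17,310 / 0.235 = 73,670 g.
(b) Volume: 73,670 g ÷ 1.1 g/mL = 66,970 mL.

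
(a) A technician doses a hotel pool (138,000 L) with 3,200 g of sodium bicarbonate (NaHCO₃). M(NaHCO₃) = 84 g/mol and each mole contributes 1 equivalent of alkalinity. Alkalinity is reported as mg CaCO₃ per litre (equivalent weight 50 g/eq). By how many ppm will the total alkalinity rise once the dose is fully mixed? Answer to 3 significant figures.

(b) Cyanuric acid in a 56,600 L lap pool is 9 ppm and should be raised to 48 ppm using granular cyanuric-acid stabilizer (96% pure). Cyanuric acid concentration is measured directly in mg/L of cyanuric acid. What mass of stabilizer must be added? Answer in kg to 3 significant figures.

(a) 13.8 ppm; (b) 2.30 kg

(a) Moles of NaHCO₃: 3,200 g ÷ 84 g/mol = 38.1 mol → 38.1 eq of alkalinity.
(a) As CaCO₃: 38.1 eq × 50 g/eq = 1905 g.
(a) Rise: 1905 g / 138,000 L × 1000 = 13.8 mg/L.

(b) CYA to add: (48 − 9) = 39 mg/L × 56,600 L = 2207 g cyanuric acid.
(b) At 96% purity: 2207 / 0.96 = 2299 g product.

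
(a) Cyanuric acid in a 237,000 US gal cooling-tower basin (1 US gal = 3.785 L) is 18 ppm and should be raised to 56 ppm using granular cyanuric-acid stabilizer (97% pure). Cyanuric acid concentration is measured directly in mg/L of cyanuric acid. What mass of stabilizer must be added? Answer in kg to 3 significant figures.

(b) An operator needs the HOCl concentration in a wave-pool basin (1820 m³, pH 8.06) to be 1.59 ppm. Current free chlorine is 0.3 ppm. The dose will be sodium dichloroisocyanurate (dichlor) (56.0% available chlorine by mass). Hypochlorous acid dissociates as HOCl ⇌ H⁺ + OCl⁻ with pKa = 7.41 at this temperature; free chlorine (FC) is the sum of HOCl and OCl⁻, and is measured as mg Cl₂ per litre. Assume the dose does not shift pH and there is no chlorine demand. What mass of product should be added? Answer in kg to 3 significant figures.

(a) 35.1 kg; (b) 27.3 kg

(a) Volume: 237,000 US gal × 3.785 L/gal = 897,045 L.
(a) CYA to add: (56 − 18) = 38 mg/L × 897,045 L = 34,090 g cyanuric acid.
(a) At 97% purity: 34,090 / 0.97 = 35,140 g product.

(b) Volume: 1820 m³ = 1,820,000 L.
(b) [OCl⁻]/[HOCl] = 10^(pH − pKa) = 10^(8.06 − 7.41) = 4.467; fraction as HOCl = 1/(1 + 4.467) = 0.1829.
(b) Free chlorine required for 1.59 ppm HOCl: 1.59 / 0.1829 = 8.692 ppm.
(b) FC to add: 8.692 − 0.3 = 8.392 mg/L as Cl₂.
(b) Cl₂ equivalent: 8.392 mg/L × 1,820,000 L = 15,270 g.
(b) Product at 56.0% available Cl: 15,270 / 0.56 = 27,270 g.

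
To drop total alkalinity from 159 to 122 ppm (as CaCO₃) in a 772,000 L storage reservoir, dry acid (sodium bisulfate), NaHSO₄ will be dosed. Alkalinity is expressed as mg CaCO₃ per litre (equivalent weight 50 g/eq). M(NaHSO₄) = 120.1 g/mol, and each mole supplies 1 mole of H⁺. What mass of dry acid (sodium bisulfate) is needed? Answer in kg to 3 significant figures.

Alkalinity to neutralize: (159 − 122) = 37 mg/L as CaCO₃ × 772,000 L = 28,560 g as CaCO₃.
Equivalents of H⁺ required: 28,560 ÷ 50 g/eq = 571.3 eq = 571.3 mol NaHSO₄.
Mass of NaHSO₄: 571.3 × 120.1 = 68,610 g.

68.6 kg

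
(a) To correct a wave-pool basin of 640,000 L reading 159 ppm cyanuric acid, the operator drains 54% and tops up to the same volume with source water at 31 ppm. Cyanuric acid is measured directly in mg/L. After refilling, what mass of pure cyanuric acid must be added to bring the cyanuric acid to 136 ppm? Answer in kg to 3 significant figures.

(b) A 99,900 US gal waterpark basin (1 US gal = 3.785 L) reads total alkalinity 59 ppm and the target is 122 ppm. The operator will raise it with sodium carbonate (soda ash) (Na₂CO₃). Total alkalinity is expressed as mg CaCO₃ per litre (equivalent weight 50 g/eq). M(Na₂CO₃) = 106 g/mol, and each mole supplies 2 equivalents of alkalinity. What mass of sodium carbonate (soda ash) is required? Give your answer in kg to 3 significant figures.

(a) 29.5 kg; (b) 25.3 kg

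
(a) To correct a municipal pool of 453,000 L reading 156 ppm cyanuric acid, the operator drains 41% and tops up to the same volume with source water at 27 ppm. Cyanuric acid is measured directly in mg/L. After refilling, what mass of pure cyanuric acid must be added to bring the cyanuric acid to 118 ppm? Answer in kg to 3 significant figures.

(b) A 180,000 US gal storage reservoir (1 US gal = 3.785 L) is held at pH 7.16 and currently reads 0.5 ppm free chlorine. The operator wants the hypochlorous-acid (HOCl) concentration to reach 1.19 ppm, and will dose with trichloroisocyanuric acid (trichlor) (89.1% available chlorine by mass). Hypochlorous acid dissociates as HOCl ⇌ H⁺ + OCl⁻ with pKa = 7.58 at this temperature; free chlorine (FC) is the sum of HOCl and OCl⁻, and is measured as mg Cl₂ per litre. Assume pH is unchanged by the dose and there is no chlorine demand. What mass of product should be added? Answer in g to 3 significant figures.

(a) 6.75 kg; (b) 874 g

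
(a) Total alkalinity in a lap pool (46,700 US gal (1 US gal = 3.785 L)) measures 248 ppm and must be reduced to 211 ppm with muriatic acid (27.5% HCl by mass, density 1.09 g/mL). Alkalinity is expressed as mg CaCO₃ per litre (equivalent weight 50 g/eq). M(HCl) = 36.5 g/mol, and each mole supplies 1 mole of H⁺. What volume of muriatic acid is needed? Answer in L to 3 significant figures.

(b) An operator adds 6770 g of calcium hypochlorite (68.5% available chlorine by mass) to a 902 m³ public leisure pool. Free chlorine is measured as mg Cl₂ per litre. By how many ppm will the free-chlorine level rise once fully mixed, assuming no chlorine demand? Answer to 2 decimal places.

(a) 15.9 L; (b) 5.14 ppm

(a) Volume: 46,700 US gal × 3.785 L/gal = 176,760 L.
(a) Alkalinity to neutralize: (248 − 211) = 37 mg/L as CaCO₃ × 176,760 L = 6540 g as CaCO₃.
(a) Equivalents of H⁺ required: 6540 ÷ 50 g/eq = 130.8 eq = 130.8 mol HCl.
(a) Mass of HCl: 130.8 × 36.5 = 4774 g.
(a) Mass of 27.5% solution: 4774 / 0.275 = 17,360 g.
(a) Volume: 17,360 g ÷ 1.09 g/mL = 15,930 mL.

(b) Volume: 902 m³ = 902,000 L.
(b) Available chlorine delivered: 6770 g × 0.685 = 4637 g as Cl₂.
(b) Concentration rise: 4637 g / 902,000 L = 5.141 mg/L = 5.14 ppm.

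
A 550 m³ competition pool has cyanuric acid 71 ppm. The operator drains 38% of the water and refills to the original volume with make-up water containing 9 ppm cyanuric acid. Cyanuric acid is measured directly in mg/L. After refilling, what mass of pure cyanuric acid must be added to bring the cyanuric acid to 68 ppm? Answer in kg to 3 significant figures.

Volume: 550 m³ = 550,000 L.
After draining 38% and refilling: 71 × 0.62 + 9 × 0.38 = 47.44 ppm.
Deficit to target: 68 − 47.44 = 20.56 mg/L.
Mass: 20.56 mg/L × 550,000 L = 11,310 g cyanuric acid.

11.3 kg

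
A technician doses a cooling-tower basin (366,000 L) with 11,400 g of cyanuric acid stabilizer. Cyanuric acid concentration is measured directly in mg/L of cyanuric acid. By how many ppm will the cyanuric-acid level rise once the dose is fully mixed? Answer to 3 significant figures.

Rise: 11,400 g / 366,000 L × 1000 = 31.15 mg/L.

31.1 ppm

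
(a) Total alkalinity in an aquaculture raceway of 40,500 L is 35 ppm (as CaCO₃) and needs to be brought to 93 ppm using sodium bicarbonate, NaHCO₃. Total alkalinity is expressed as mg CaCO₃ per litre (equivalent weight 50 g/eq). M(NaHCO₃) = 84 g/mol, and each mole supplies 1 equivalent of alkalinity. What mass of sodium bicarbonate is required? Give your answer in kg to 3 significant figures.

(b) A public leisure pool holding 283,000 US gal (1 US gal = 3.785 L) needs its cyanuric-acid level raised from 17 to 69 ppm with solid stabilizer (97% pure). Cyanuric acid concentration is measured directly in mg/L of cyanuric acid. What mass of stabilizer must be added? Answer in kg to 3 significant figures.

(a) Alkalinity to add: (93 − 35) = 58 mg/L as CaCO₃ × 40,500 L = 2349 g as CaCO₃.
(a) Equivalents: 2349 g ÷ 50 g/eq = 46.98 eq.
(a) NaHCO₃ supplies 1 eq per mole → 46.98 mol.
(a) Mass: 46.98 mol × 84 g/mol = 3946 g.

(b) Volume: 283,000 US gal × 3.785 L/gal = 1,071,155 L.
(b) CYA to add: (69 − 17) = 52 mg/L × 1,071,155 L = 55,700 g cyanuric acid.
(b) At 97% purity: 55,700 / 0.97 = 57,420 g product.

(a) 3.95 kg; (b) 57.4 kg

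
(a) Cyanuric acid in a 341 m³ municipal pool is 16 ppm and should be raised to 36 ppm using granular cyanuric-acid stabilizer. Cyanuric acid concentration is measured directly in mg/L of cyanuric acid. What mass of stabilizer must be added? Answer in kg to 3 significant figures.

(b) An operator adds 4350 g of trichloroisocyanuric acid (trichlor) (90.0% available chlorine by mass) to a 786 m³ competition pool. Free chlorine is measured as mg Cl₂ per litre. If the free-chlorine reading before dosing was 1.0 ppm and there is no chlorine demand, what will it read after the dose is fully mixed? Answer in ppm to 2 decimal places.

(a) 6.82 kg; (b) 5.98 ppm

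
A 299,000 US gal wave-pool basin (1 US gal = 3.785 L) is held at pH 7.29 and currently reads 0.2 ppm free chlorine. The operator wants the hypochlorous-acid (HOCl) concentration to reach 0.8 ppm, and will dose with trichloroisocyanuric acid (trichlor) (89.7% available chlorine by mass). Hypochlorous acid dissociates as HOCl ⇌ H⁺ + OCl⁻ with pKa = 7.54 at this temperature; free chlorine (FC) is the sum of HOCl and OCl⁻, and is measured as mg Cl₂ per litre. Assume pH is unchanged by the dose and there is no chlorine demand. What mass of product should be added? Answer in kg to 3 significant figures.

Volume: 299,000 US gal × 3.785 L/gal = 1,131,715 L.
[OCl⁻]/[HOCl] = 10^(pH − pKa) = 10^(7.29 − 7.54) = 0.5623; fraction as HOCl = 1/(1 + 0.5623) = 0.6401.
Free chlorine required for 0.8 ppm HOCl: 0.8 / 0.6401 = 1.25 ppm.
FC to add: 1.25 − 0.2 = 1.05 mg/L as Cl₂.
Cl₂ equivalent: 1.05 mg/L × 1,131,715 L = 1188 g.
Product at 89.7% available Cl: 1188 / 0.897 = 1325 g.

1.32 kg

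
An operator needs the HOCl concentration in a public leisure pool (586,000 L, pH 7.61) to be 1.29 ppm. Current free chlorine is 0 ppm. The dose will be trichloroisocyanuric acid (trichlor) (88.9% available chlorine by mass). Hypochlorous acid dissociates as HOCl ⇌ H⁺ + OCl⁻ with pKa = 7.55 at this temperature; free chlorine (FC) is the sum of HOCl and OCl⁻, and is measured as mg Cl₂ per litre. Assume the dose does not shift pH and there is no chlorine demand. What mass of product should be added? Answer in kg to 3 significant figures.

1.83 kg

[OCl⁻]/[HOCl] = 10^(pH − pKa) = 10^(7.61 − 7.55) = 1.148; fraction as HOCl = 1/(1 + 1.148) = 0.4655.
Free chlorine required for 1.29 ppm HOCl: 1.29 / 0.4655 = 2.771 ppm.
FC to add: 2.771 − 0 = 2.771 mg/L as Cl₂.
Cl₂ equivalent: 2.771 mg/L × 586,000 L = 1624 g.
Product at 88.9% available Cl: 1624 / 0.889 = 1827 g.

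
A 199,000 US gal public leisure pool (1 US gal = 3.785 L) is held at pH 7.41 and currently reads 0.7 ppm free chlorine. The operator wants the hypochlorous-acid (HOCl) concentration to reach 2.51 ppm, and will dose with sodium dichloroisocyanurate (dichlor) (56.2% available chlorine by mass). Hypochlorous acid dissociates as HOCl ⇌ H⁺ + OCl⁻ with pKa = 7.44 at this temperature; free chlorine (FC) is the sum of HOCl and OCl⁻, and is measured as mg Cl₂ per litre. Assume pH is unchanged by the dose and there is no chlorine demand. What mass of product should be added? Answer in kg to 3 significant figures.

5.57 kg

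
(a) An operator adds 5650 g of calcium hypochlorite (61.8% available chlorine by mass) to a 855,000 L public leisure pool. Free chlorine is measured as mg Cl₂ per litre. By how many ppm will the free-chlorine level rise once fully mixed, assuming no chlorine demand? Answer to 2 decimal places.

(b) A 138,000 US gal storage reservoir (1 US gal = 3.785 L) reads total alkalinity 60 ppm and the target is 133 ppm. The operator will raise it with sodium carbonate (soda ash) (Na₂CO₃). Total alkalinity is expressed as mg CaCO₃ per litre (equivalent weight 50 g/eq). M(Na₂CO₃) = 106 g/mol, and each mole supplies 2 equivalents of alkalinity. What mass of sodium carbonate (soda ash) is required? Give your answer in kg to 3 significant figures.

(a) 4.08 ppm; (b) 40.4 kg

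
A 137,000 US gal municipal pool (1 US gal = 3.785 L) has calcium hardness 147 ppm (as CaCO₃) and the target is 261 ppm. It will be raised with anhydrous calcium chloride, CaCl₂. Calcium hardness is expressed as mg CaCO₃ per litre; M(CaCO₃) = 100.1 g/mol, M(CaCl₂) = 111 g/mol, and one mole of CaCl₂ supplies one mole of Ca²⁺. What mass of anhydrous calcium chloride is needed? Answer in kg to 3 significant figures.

65.6 kg

Volume: 137,000 US gal × 3.785 L/gal = 518,545 L.
Hardness to add: (261 − 147) = 114 mg/L as CaCO₃ × 518,545 L = 59,110 g as CaCO₃.
Moles of Ca²⁺ (1 mol Ca²⁺ ≡ 1 mol CaCO₃): 59,110 / 100.1 g/mol = 590.6 mol.
Mass of CaCl₂: 590.6 × 111 = 65,550 g.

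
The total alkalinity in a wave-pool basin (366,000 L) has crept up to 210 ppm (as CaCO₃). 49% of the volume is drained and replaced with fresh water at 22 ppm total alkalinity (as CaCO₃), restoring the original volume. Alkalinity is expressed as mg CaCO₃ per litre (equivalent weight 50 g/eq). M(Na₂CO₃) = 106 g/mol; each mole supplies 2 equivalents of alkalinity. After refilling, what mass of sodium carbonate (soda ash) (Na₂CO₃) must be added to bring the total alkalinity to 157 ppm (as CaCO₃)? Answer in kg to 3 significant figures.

After draining 49% and refilling: 210 × 0.51 + 22 × 0.49 = 117.88 ppm.
Deficit to target: 157 − 117.88 = 39.12 mg/L.
As CaCO₃: 39.12 mg/L × 366,000 L = 14,320 g; ÷ 50 g/eq ÷ 2 = 143.2 mol Na₂CO₃.
Mass: 143.2 × 106 = 15,180 g.

15.2 kg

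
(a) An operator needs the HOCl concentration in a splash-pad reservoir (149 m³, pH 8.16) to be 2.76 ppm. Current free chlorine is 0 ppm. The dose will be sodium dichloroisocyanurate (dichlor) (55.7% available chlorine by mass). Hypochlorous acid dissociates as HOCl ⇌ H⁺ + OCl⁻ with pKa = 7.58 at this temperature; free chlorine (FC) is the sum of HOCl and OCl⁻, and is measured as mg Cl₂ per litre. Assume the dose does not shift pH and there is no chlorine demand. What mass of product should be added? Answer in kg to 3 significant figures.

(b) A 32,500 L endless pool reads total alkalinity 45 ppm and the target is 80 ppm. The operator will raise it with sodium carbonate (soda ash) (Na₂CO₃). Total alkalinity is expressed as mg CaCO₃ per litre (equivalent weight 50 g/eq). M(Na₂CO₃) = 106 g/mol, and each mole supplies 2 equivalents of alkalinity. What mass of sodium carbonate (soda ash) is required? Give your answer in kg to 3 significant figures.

(a) 3.55 kg; (b) 1.21 kg

(a) Volume: 149 m³ = 149,000 L.
(a) [OCl⁻]/[HOCl] = 10^(pH − pKa) = 10^(8.16 − 7.58) = 3.802; fraction as HOCl = 1/(1 + 3.802) = 0.2083.
(a) Free chlorine required for 2.76 ppm HOCl: 2.76 / 0.2083 = 13.25 ppm.
(a) FC to add: 13.25 − 0 = 13.25 mg/L as Cl₂.
(a) Cl₂ equivalent: 13.25 mg/L × 149,000 L = 1975 g.
(a) Product at 55.7% available Cl: 1975 / 0.557 = 3545 g.

(b) Alkalinity to add: (80 − 45) = 35 mg/L as CaCO₃ × 32,500 L = 1138 g as CaCO₃.
(b) Equivalents: 1138 g ÷ 50 g/eq = 22.75 eq.
(b) Each mole of Na₂CO₃ supplies 2 eq, so 22.75 / 2 = 11.38 mol.
(b) Mass: 11.38 mol × 106 g/mol = 1206 g.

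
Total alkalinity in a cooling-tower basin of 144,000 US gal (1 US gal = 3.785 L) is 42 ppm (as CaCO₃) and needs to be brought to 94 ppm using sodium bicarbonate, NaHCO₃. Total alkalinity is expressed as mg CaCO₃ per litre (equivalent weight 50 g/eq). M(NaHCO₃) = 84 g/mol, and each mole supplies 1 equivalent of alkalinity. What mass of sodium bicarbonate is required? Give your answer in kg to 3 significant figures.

47.6 kg

Volume: 144,000 US gal × 3.785 L/gal = 545,040 L.
Alkalinity to add: (94 − 42) = 52 mg/L as CaCO₃ × 545,040 L = 28,340 g as CaCO₃.
Equivalents: 28,340 g ÷ 50 g/eq = 566.8 eq.
NaHCO₃ supplies 1 eq per mole → 566.8 mol.
Mass: 566.8 mol × 84 g/mol = 47,610 g.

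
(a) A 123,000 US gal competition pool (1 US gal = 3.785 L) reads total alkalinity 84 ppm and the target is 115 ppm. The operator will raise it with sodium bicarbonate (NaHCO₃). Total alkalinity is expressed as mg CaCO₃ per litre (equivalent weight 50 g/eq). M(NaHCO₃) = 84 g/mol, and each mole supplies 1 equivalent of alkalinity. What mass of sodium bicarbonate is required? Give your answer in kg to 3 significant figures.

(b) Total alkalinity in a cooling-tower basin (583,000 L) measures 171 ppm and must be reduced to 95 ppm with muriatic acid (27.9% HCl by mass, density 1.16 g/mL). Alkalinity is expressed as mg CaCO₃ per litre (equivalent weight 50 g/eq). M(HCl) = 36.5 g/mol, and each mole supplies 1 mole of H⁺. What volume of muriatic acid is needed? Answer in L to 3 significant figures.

(a) 24.2 kg; (b) 99.9 L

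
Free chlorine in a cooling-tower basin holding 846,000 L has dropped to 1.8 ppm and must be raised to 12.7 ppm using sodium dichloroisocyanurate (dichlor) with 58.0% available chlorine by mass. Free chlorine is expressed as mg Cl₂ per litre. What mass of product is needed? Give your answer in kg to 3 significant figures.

Chlorine deficit: 12.7 − 1.8 = 10.9 ppm = 10.9 mg/L as Cl₂.
Cl₂ equivalent needed: 10.9 mg/L × 846,000 L = 9,221,000 mg = 9221 g.
Product at 58.0% available chlorine: 9221 / 0.58 = 15,900 g.

15.9 kg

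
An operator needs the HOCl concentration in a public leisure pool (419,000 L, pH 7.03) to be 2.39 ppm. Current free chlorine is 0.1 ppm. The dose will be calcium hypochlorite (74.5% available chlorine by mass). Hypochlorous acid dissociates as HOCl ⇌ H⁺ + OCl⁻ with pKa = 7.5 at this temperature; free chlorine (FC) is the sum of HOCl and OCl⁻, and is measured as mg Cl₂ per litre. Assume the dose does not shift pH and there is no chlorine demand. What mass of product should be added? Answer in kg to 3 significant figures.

1.74 kg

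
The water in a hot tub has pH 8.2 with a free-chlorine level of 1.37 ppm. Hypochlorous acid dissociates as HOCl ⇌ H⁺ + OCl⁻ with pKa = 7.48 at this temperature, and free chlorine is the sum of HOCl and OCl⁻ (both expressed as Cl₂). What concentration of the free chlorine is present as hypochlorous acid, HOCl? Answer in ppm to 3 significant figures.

0.219 ppm

[OCl⁻]/[HOCl] = 10^(pH − pKa) = 10^(8.2 − 7.48) = 10^0.72 = 5.248.
Fraction as HOCl = 1 / (1 + 5.248) = 0.16.
HOCl = 0.16 × 1.37 ppm = 0.2193 ppm.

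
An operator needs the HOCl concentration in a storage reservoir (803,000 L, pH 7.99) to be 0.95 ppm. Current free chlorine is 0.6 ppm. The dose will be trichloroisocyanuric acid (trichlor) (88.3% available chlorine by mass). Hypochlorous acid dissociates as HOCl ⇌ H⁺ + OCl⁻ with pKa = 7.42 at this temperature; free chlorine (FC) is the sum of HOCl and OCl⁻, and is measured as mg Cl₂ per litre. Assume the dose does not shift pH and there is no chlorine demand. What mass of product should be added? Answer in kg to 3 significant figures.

[OCl⁻]/[HOCl] = 10^(pH − pKa) = 10^(7.99 − 7.42) = 3.715; fraction as HOCl = 1/(1 + 3.715) = 0.2121.
Free chlorine required for 0.95 ppm HOCl: 0.95 / 0.2121 = 4.48 ppm.
FC to add: 4.48 − 0.6 = 3.88 mg/L as Cl₂.
Cl₂ equivalent: 3.88 mg/L × 803,000 L = 3115 g.
Product at 88.3% available Cl: 3115 / 0.883 = 3528 g.

3.53 kg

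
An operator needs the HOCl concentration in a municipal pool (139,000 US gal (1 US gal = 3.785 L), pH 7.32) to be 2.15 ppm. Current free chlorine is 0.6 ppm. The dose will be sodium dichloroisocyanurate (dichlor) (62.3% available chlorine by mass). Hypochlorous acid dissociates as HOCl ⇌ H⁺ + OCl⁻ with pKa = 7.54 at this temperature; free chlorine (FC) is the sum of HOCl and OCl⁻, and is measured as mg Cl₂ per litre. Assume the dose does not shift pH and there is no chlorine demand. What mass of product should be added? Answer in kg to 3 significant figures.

Volume: 139,000 US gal × 3.785 L/gal = 526,115 L.
[OCl⁻]/[HOCl] = 10^(pH − pKa) = 10^(7.32 − 7.54) = 0.6026; fraction as HOCl = 1/(1 + 0.6026) = 0.624.
Free chlorine required for 2.15 ppm HOCl: 2.15 / 0.624 = 3.446 ppm.
FC to add: 3.446 − 0.6 = 2.846 mg/L as Cl₂.
Cl₂ equivalent: 2.846 mg/L × 526,115 L = 1497 g.
Product at 62.3% available Cl: 1497 / 0.623 = 2403 g.

2.40 kg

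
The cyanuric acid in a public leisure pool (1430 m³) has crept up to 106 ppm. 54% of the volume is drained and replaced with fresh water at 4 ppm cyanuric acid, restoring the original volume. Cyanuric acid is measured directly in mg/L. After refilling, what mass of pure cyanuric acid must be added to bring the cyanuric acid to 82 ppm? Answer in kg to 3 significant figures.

Volume: 1430 m³ = 1,430,000 L.
After draining 54% and refilling: 106 × 0.46 + 4 × 0.54 = 50.92 ppm.
Deficit to target: 82 − 50.92 = 31.08 mg/L.
Mass: 31.08 mg/L × 1,430,000 L = 44,440 g cyanuric acid.

44.4 kg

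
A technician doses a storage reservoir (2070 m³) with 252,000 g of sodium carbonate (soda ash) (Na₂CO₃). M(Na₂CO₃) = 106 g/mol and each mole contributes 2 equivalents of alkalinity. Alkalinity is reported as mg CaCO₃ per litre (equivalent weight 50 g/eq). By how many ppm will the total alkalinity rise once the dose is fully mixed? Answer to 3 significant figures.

Volume: 2070 m³ = 2,070,000 L.
Moles of Na₂CO₃: 252,000 g ÷ 106 g/mol = 2377 mol → 4755 eq of alkalinity.
As CaCO₃: 4755 eq × 50 g/eq = 237,700 g.
Rise: 237,700 g / 2,070,000 L × 1000 = 114.8 mg/L.

115 ppm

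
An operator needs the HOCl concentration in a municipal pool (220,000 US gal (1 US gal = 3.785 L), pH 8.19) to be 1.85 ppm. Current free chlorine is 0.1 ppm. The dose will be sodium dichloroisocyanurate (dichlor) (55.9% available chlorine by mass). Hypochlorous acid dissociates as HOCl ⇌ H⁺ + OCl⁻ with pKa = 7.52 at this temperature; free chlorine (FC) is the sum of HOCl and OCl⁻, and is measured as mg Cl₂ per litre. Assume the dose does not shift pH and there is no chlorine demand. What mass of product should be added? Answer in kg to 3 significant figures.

15.5 kg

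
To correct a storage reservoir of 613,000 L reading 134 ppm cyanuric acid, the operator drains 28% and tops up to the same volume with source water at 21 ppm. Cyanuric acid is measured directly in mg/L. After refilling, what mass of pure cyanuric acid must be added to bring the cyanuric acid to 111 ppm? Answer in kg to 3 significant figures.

After draining 28% and refilling: 134 × 0.72 + 21 × 0.28 = 102.36 ppm.
Deficit to target: 111 − 102.36 = 8.64 mg/L.
Mass: 8.64 mg/L × 613,000 L = 5296 g cyanuric acid.

5.30 kg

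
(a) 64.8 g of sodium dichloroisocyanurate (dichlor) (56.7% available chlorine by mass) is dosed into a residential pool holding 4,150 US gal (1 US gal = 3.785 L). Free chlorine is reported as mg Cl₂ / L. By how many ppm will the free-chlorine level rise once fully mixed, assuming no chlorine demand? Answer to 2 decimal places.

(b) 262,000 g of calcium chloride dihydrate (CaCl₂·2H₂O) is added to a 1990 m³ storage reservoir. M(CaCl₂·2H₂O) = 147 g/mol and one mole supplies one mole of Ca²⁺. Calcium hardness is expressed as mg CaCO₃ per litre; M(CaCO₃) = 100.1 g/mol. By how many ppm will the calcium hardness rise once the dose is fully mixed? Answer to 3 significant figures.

(a) Volume: 4,150 US gal × 3.785 L/gal = 15,708 L.
(a) Available chlorine delivered: 64.8 g × 0.567 = 36.74 g as Cl₂.
(a) Concentration rise: 36.74 g / 15,708 L = 2.339 mg/L = 2.34 ppm.

(b) Volume: 1990 m³ = 1,990,000 L.
(b) Moles of Ca²⁺: 262,000 g ÷ 147 g/mol = 1782 mol.
(b) As CaCO₃: 1782 mol × 100.1 g/mol = 178,400 g.
(b) Rise: 178,400 g / 1,990,000 L × 1000 = 89.65 mg/L.

(a) 2.34 ppm; (b) 89.7 ppm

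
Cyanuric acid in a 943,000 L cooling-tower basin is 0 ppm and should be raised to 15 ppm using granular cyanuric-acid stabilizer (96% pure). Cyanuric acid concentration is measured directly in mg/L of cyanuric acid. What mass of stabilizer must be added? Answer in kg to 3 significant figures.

CYA to add: (15 − 0) = 15 mg/L × 943,000 L = 14,140 g cyanuric acid.
At 96% purity: 14,140 / 0.96 = 14,730 g product.

14.7 kg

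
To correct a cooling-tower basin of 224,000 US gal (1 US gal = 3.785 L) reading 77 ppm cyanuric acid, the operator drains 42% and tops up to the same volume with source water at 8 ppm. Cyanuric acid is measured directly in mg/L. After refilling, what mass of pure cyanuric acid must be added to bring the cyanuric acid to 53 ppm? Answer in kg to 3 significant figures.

4.22 kg

Volume: 224,000 US gal × 3.785 L/gal = 847,840 L.
After draining 42% and refilling: 77 × 0.58 + 8 × 0.42 = 48.02 ppm.
Deficit to target: 53 − 48.02 = 4.98 mg/L.
Mass: 4.98 mg/L × 847,840 L = 4222 g cyanuric acid.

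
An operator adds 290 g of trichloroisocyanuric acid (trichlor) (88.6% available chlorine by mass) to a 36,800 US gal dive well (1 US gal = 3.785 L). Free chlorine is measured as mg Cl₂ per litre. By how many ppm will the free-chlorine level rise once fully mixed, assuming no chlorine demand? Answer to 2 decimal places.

1.84 ppm

Volume: 36,800 US gal × 3.785 L/gal = 139,288 L.
Available chlorine delivered: 290 g × 0.886 = 256.9 g as Cl₂.
Concentration rise: 256.9 g / 139,288 L = 1.845 mg/L = 1.84 ppm.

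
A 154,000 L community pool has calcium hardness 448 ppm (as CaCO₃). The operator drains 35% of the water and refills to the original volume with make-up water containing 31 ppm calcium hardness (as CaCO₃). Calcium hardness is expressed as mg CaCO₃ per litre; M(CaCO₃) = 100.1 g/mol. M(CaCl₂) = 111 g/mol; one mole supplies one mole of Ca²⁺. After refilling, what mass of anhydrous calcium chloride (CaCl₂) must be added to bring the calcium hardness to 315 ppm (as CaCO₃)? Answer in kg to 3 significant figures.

2.21 kg

After draining 35% and refilling: 448 × 0.65 + 31 × 0.35 = 302.05 ppm.
Deficit to target: 315 − 302.05 = 12.95 mg/L.
As CaCO₃: 12.95 mg/L × 154,000 L = 1994 g; ÷ 100.1 = 19.92 mol Ca²⁺.
Mass: 19.92 × 111 = 2211 g.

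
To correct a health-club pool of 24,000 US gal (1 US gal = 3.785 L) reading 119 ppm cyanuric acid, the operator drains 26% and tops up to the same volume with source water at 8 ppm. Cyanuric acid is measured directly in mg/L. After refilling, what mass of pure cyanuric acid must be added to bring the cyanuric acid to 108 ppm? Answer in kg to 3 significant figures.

Volume: 24,000 US gal × 3.785 L/gal = 90,840 L.
After draining 26% and refilling: 119 × 0.74 + 8 × 0.26 = 90.14 ppm.
Deficit to target: 108 − 90.14 = 17.86 mg/L.
Mass: 17.86 mg/L × 90,840 L = 1622 g cyanuric acid.

1.62 kg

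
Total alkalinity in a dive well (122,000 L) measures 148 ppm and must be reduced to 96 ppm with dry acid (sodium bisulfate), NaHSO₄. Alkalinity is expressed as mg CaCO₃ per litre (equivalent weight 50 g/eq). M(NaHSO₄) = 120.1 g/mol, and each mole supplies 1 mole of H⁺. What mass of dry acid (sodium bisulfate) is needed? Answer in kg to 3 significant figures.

Alkalinity to neutralize: (148 − 96) = 52 mg/L as CaCO₃ × 122,000 L = 6344 g as CaCO₃.
Equivalents of H⁺ required: 6344 ÷ 50 g/eq = 126.9 eq = 126.9 mol NaHSO₄.
Mass of NaHSO₄: 126.9 × 120.1 = 15,240 g.

15.2 kg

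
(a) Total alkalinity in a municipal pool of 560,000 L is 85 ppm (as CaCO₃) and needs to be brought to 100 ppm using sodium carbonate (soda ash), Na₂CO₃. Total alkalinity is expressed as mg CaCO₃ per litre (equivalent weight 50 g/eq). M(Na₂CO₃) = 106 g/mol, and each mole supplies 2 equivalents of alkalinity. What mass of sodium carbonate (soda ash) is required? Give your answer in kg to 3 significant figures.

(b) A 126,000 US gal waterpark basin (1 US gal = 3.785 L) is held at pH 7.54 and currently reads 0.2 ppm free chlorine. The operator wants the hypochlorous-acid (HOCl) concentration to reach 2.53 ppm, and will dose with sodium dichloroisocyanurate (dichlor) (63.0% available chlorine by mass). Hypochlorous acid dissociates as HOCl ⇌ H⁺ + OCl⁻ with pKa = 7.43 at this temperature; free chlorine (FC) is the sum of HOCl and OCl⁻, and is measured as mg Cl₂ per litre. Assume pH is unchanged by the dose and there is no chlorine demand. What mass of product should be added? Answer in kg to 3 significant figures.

(a) Alkalinity to add: (100 − 85) = 15 mg/L as CaCO₃ × 560,000 L = 8400 g as CaCO₃.
(a) Equivalents: 8400 g ÷ 50 g/eq = 168 eq.
(a) Each mole of Na₂CO₃ supplies 2 eq, so 168 / 2 = 84 mol.
(a) Mass: 84 mol × 106 g/mol = 8904 g.

(b) Volume: 126,000 US gal × 3.785 L/gal = 476,910 L.
(b) [OCl⁻]/[HOCl] = 10^(pH − pKa) = 10^(7.54 − 7.43) = 1.288; fraction as HOCl = 1/(1 + 1.288) = 0.437.
(b) Free chlorine required for 2.53 ppm HOCl: 2.53 / 0.437 = 5.789 ppm.
(b) FC to add: 5.789 − 0.2 = 5.589 mg/L as Cl₂.
(b) Cl₂ equivalent: 5.589 mg/L × 476,910 L = 2666 g.
(b) Product at 63.0% available Cl: 2666 / 0.63 = 4231 g.

(a) 8.90 kg; (b) 4.23 kg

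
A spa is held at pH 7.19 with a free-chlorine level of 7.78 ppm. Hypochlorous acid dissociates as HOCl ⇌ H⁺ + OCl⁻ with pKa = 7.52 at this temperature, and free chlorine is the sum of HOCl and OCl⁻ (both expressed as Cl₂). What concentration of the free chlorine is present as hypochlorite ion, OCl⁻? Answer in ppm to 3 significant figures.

[OCl⁻]/[HOCl] = 10^(pH − pKa) = 10^(7.19 − 7.52) = 10^-0.33 = 0.4677.
Fraction as HOCl = 1 / (1 + 0.4677) = 0.6813.
OCl⁻ = (1 − 0.6813) × 7.78 ppm = 2.479 ppm.

2.48 ppm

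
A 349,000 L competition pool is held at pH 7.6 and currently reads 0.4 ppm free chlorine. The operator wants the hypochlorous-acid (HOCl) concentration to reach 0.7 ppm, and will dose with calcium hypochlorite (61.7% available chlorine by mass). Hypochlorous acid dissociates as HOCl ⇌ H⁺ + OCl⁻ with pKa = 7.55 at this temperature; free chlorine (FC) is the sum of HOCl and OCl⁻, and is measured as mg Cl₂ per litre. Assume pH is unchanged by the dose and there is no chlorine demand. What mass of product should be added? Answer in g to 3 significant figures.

614 g

[OCl⁻]/[HOCl] = 10^(pH − pKa) = 10^(7.6 − 7.55) = 1.122; fraction as HOCl = 1/(1 + 1.122) = 0.4712.
Free chlorine required for 0.7 ppm HOCl: 0.7 / 0.4712 = 1.485 ppm.
FC to add: 1.485 − 0.4 = 1.085 mg/L as Cl₂.
Cl₂ equivalent: 1.085 mg/L × 349,000 L = 378.8 g.
Product at 61.7% available Cl: 378.8 / 0.617 = 614 g.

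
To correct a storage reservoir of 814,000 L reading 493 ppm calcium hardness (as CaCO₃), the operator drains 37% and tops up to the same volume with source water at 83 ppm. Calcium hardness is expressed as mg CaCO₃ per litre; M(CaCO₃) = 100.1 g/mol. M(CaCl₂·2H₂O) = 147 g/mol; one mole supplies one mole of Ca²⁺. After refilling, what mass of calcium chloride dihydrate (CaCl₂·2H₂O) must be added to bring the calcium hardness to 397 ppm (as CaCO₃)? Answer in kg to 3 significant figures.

66.6 kg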